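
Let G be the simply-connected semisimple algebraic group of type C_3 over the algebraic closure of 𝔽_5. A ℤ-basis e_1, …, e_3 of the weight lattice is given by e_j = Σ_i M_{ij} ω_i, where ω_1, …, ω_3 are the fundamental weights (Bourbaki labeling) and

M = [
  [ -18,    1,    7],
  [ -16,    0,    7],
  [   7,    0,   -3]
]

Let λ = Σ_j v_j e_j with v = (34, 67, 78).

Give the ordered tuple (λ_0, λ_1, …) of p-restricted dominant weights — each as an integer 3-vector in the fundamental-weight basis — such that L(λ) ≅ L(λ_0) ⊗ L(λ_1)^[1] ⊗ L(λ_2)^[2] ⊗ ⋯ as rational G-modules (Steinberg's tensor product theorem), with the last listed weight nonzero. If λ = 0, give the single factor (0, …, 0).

In the fundamental-weight basis, λ has coordinates c = M·v (v = (34, 67, 78)):
  c_1 = (-18)·(34) + (1)·(67) + (7)·(78) = 1
  c_2 = (-16)·(34) + (0)·(67) + (7)·(78) = 2
  c_3 = (7)·(34) + (0)·(67) + (-3)·(78) = 4
Expand coordinatewise in base 5:
  c_1 = 1 = 1·5^0
  c_2 = 2 = 2·5^0
  c_3 = 4 = 4·5^0
Factor λ_0 = (1, 2, 4)

((1, 2, 4),)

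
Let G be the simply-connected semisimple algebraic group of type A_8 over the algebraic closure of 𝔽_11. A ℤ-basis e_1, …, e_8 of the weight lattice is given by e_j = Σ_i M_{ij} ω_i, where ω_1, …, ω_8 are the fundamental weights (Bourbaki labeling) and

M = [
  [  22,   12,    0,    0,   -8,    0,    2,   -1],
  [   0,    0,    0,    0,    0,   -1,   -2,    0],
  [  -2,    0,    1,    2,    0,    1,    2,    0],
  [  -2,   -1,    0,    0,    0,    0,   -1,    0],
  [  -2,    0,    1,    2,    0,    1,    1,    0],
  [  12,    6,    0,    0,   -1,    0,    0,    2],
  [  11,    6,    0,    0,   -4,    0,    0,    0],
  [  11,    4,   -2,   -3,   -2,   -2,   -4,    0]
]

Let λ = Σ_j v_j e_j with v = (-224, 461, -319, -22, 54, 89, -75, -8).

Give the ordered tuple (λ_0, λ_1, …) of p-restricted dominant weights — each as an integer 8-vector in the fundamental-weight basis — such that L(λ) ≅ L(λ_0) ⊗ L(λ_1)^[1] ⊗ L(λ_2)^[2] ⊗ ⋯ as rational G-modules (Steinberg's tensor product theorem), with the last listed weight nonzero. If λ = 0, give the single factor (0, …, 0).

In the fundamental-weight basis, λ has coordinates c = M·v (v = (-224, 461, -319, -22, 54, 89, -75, -8)):
  c_1 = 22*-224 + 12*461 + 0*-319 + 0*-22 + -8*54 + 0*89 + 2*-75 + -1*-8 = 30
  c_2 = 0*-224 + 0*461 + 0*-319 + 0*-22 + 0*54 + -1*89 + -2*-75 + 0*-8 = 61
  c_3 = -2*-224 + 0*461 + 1*-319 + 2*-22 + 0*54 + 1*89 + 2*-75 + 0*-8 = 24
  c_4 = -2*-224 + -1*461 + 0*-319 + 0*-22 + 0*54 + 0*89 + -1*-75 + 0*-8 = 62
  c_5 = -2*-224 + 0*461 + 1*-319 + 2*-22 + 0*54 + 1*89 + 1*-75 + 0*-8 = 99
  c_6 = 12*-224 + 6*461 + 0*-319 + 0*-22 + -1*54 + 0*89 + 0*-75 + 2*-8 = 8
  c_7 = 11*-224 + 6*461 + 0*-319 + 0*-22 + -4*54 + 0*89 + 0*-75 + 0*-8 = 86
  c_8 = 11*-224 + 4*461 + -2*-319 + -3*-22 + -2*54 + -2*89 + -4*-75 + 0*-8 = 98
Writing each c_i in base p = 11:
  c_1 = 30 = 8·11^0 + 2·11^1
  c_2 = 61 = 6·11^0 + 5·11^1
  c_3 = 24 = 2·11^0 + 2·11^1
  c_4 = 62 = 7·11^0 + 5·11^1
  c_5 = 99 = 0·11^0 + 9·11^1
  c_6 = 8 = 8·11^0
  c_7 = 86 = 9·11^0 + 7·11^1
  c_8 = 98 = 10·11^0 + 8·11^1
p-restricted factor λ_0 = (8, 6, 2, 7, 0, 8, 9, 10)
p-restricted factor λ_1 = (2, 5, 2, 5, 9, 0, 7, 8)

((8, 6, 2, 7, 0, 8, 9, 10), (2, 5, 2, 5, 9, 0, 7, 8))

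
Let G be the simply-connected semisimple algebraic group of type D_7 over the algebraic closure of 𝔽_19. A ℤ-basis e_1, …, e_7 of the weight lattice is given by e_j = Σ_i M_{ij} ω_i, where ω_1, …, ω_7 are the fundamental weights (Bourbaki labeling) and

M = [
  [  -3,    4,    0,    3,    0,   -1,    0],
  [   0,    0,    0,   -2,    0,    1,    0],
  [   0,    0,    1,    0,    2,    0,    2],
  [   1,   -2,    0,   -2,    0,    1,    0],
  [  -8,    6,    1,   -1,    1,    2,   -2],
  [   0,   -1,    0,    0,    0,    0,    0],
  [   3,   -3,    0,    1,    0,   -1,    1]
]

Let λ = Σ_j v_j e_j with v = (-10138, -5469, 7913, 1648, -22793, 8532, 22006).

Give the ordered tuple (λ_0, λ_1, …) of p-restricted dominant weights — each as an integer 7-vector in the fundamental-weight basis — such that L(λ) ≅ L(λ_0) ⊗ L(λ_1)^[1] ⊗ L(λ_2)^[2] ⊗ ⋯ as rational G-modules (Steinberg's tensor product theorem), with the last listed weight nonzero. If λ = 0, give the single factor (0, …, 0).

Converting to the ω-basis (c_i = row i of M dotted with v = (-10138, -5469, 7913, 1648, -22793, 8532, 22006)):
  c_1 = -3*-10138 + 4*-5469 + 0*7913 + 3*1648 + 0*-22793 + -1*8532 + 0*22006 = 4950
  c_2 = 0*-10138 + 0*-5469 + 0*7913 + -2*1648 + 0*-22793 + 1*8532 + 0*22006 = 5236
  c_3 = 0*-10138 + 0*-5469 + 1*7913 + 0*1648 + 2*-22793 + 0*8532 + 2*22006 = 6339
  c_4 = 1*-10138 + -2*-5469 + 0*7913 + -2*1648 + 0*-22793 + 1*8532 + 0*22006 = 6036
  c_5 = -8*-10138 + 6*-5469 + 1*7913 + -1*1648 + 1*-22793 + 2*8532 + -2*22006 = 4814
  c_6 = 0*-10138 + -1*-5469 + 0*7913 + 0*1648 + 0*-22793 + 0*8532 + 0*22006 = 5469
  c_7 = 3*-10138 + -3*-5469 + 0*7913 + 1*1648 + 0*-22793 + -1*8532 + 1*22006 = 1115
Base-19 expansion of each c_i:
  c_1 = 4950 = 10·19^0 + 13·19^1 + 13·19^2
  c_2 = 5236 = 11·19^0 + 9·19^1 + 14·19^2
  c_3 = 6339 = 12·19^0 + 10·19^1 + 17·19^2
  c_4 = 6036 = 13·19^0 + 13·19^1 + 16·19^2
  c_5 = 4814 = 7·19^0 + 6·19^1 + 13·19^2
  c_6 = 5469 = 16·19^0 + 2·19^1 + 15·19^2
  c_7 = 1115 = 13·19^0 + 1·19^1 + 3·19^2
λ_0 = (10, 11, 12, 13, 7, 16, 13)
λ_1 = (13, 9, 10, 13, 6, 2, 1)
λ_2 = (13, 14, 17, 16, 13, 15, 3)

((10, 11, 12, 13, 7, 16, 13), (13, 9, 10, 13, 6, 2, 1), (13, 14, 17, 16, 13, 15, 3))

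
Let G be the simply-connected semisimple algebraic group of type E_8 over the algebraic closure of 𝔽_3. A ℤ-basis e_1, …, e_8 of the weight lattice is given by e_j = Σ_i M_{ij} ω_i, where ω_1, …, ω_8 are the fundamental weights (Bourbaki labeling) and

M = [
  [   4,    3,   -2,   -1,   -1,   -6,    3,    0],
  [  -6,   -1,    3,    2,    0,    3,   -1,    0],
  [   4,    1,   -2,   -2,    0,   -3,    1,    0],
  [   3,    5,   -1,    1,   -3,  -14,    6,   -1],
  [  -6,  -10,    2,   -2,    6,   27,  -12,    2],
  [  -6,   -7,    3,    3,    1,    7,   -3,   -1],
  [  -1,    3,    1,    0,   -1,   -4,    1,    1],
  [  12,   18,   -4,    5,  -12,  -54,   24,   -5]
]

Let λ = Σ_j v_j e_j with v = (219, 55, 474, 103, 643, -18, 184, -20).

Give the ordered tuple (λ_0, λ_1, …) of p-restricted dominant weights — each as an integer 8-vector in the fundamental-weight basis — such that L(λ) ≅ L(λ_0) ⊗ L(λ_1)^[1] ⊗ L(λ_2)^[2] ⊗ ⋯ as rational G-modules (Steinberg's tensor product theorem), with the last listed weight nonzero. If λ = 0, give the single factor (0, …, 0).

Change of basis e → ω: c = M·v where v = (219, 55, 474, 103, 643, -18, 184, -20):
  c_1 = 4*219 + 3*55 + -2*474 + -1*103 + -1*643 + -6*-18 + 3*184 + 0*-20 = 7
  c_2 = -6*219 + -1*55 + 3*474 + 2*103 + 0*643 + 3*-18 + -1*184 + 0*-20 = 21
  c_3 = 4*219 + 1*55 + -2*474 + -2*103 + 0*643 + -3*-18 + 1*184 + 0*-20 = 15
  c_4 = 3*219 + 5*55 + -1*474 + 1*103 + -3*643 + -14*-18 + 6*184 + -1*-20 = 8
  c_5 = -6*219 + -10*55 + 2*474 + -2*103 + 6*643 + 27*-18 + -12*184 + 2*-20 = 2
  c_6 = -6*219 + -7*55 + 3*474 + 3*103 + 1*643 + 7*-18 + -3*184 + -1*-20 = 17
  c_7 = -1*219 + 3*55 + 1*474 + 0*103 + -1*643 + -4*-18 + 1*184 + 1*-20 = 13
  c_8 = 12*219 + 18*55 + -4*474 + 5*103 + -12*643 + -54*-18 + 24*184 + -5*-20 = 9
Writing each c_i in base p = 3:
  c_1 = 7 = 1·3^0 + 2·3^1
  c_2 = 21 = 0·3^0 + 1·3^1 + 2·3^2
  c_3 = 15 = 0·3^0 + 2·3^1 + 1·3^2
  c_4 = 8 = 2·3^0 + 2·3^1
  c_5 = 2 = 2·3^0
  c_6 = 17 = 2·3^0 + 2·3^1 + 1·3^2
  c_7 = 13 = 1·3^0 + 1·3^1 + 1·3^2
  c_8 = 9 = 0·3^0 + 0·3^1 + 1·3^2
p-restricted factor λ_0 = (1, 0, 0, 2, 2, 2, 1, 0)
p-restricted factor λ_1 = (2, 1, 2, 2, 0, 2, 1, 0)
p-restricted factor λ_2 = (0, 2, 1, 0, 0, 1, 1, 1)

((1, 0, 0, 2, 2, 2, 1, 0), (2, 1, 2, 2, 0, 2, 1, 0), (0, 2, 1, 0, 0, 1, 1, 1))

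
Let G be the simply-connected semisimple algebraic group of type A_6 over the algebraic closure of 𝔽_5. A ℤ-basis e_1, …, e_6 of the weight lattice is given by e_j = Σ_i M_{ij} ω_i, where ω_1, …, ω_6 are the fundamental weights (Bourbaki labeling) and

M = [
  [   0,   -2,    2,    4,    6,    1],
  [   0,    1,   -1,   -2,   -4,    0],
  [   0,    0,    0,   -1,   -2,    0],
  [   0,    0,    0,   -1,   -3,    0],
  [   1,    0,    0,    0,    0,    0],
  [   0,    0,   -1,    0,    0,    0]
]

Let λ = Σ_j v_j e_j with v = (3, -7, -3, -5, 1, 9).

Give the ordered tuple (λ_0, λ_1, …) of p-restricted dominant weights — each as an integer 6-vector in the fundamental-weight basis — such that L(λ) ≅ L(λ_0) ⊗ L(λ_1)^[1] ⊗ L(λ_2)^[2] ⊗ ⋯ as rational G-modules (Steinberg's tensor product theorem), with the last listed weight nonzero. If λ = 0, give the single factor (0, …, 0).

In the fundamental-weight basis, λ has coordinates c = M·v (v = (3, -7, -3, -5, 1, 9)):
  c_1 = 0·3 + (-2)·(-7) + (2)·(-3) + (4)·(-5) + 6·1 + 1·9 = 3
  c_2 = 0·3 + (1)·(-7) + (-1)·(-3) + (-2)·(-5) + (-4)·(1) + 0·9 = 2
  c_3 = 0·3 + (0)·(-7) + (0)·(-3) + (-1)·(-5) + (-2)·(1) + 0·9 = 3
  c_4 = 0·3 + (0)·(-7) + (0)·(-3) + (-1)·(-5) + (-3)·(1) + 0·9 = 2
  c_5 = 1·3 + (0)·(-7) + (0)·(-3) + (0)·(-5) + 0·1 + 0·9 = 3
  c_6 = 0·3 + (0)·(-7) + (-1)·(-3) + (0)·(-5) + 0·1 + 0·9 = 3
Expand coordinatewise in base 5:
  c_1 = 3 = 3·5^0
  c_2 = 2 = 2·5^0
  c_3 = 3 = 3·5^0
  c_4 = 2 = 2·5^0
  c_5 = 3 = 3·5^0
  c_6 = 3 = 3·5^0
Factor λ_0 = (3, 2, 3, 2, 3, 3)

((3, 2, 3, 2, 3, 3),)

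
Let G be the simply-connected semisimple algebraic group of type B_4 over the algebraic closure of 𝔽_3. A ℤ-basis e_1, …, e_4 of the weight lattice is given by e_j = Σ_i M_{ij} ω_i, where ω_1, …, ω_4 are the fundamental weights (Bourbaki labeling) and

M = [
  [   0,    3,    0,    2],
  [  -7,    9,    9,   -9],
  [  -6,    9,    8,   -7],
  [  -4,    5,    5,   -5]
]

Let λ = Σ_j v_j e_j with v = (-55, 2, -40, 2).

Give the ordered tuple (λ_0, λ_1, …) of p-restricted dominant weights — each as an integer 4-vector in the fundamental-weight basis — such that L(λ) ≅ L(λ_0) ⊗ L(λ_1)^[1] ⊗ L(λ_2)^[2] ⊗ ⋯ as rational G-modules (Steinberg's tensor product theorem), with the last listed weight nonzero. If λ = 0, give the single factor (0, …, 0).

ω-coordinates c = M·v, v = (-55, 2, -40, 2):
  c_1 = (0)·(-55) + (3)·(2) + (0)·(-40) + (2)·(2) = 10
  c_2 = (-7)·(-55) + (9)·(2) + (9)·(-40) + (-9)·(2) = 25
  c_3 = (-6)·(-55) + (9)·(2) + (8)·(-40) + (-7)·(2) = 14
  c_4 = (-4)·(-55) + (5)·(2) + (5)·(-40) + (-5)·(2) = 20
Writing each c_i in base p = 3:
  c_1 = 10 = 1·3^0 + 0·3^1 + 1·3^2
  c_2 = 25 = 1·3^0 + 2·3^1 + 2·3^2
  c_3 = 14 = 2·3^0 + 1·3^1 + 1·3^2
  c_4 = 20 = 2·3^0 + 0·3^1 + 2·3^2
Factor λ_0 = (1, 1, 2, 2)
Factor λ_1 = (0, 2, 1, 0)
Factor λ_2 = (1, 2, 1, 2)

((1, 1, 2, 2), (0, 2, 1, 0), (1, 2, 1, 2))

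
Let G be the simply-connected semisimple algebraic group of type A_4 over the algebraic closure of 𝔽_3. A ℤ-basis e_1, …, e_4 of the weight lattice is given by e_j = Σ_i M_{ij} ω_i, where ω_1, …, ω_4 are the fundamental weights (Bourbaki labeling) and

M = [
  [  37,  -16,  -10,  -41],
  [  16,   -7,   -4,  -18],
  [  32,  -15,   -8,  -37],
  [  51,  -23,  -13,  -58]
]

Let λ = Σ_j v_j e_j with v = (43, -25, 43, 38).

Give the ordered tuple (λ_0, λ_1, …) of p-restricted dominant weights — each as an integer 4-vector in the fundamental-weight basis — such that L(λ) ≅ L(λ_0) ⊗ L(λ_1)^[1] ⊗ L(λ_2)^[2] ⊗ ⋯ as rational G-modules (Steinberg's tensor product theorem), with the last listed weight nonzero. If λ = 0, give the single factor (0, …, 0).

((0, 1, 1, 2), (1, 2, 0, 1))

ω-coordinates c = M·v, v = (43, -25, 43, 38):
  c_1 = (37)·(43) + (-16)·(-25) + (-10)·(43) + (-41)·(38) = 3
  c_2 = (16)·(43) + (-7)·(-25) + (-4)·(43) + (-18)·(38) = 7
  c_3 = (32)·(43) + (-15)·(-25) + (-8)·(43) + (-37)·(38) = 1
  c_4 = (51)·(43) + (-23)·(-25) + (-13)·(43) + (-58)·(38) = 5
p = 3; digits c_i = Σ_j d_{ij}·3^j, 0 ≤ d_{ij} < 3:
  c_1 = 3 = 0·3^0 + 1·3^1
  c_2 = 7 = 1·3^0 + 2·3^1
  c_3 = 1 = 1·3^0
  c_4 = 5 = 2·3^0 + 1·3^1
Factor λ_0 = (0, 1, 1, 2)
Factor λ_1 = (1, 2, 0, 1)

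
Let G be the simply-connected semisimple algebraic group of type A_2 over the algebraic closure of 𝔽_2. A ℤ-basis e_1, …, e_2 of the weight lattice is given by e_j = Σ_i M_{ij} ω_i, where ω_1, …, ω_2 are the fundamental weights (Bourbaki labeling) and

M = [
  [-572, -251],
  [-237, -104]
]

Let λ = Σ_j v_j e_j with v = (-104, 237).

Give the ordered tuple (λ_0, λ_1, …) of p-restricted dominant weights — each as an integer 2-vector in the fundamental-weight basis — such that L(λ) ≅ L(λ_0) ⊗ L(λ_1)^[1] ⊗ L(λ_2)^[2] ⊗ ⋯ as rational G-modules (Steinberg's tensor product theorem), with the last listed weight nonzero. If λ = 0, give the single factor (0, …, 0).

Change of basis e → ω: c = M·v where v = (-104, 237):
  c_1 = (-572)·(-104) + (-251)·(237) = 1
  c_2 = (-237)·(-104) + (-104)·(237) = 0
Writing each c_i in base p = 2:
  c_1 = 1 = 1·2^0
  c_2 = 0
λ_0 = (1, 0)

((1, 0),)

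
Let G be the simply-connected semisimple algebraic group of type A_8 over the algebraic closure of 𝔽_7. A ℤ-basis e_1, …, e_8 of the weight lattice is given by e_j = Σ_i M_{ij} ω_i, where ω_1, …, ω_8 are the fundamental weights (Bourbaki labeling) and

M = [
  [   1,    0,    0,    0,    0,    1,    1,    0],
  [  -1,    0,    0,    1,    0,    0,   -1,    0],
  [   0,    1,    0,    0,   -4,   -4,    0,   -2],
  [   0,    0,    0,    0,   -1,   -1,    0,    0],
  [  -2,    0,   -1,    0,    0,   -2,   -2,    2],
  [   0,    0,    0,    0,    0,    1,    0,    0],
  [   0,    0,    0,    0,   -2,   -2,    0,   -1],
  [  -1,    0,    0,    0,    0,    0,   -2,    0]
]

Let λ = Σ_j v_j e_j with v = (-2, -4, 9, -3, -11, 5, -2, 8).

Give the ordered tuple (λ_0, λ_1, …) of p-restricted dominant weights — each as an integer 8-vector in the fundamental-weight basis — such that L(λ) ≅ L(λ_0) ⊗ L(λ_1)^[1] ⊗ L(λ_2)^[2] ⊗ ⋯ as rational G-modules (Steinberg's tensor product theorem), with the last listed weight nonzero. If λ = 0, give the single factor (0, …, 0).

Converting to the ω-basis (c_i = row i of M dotted with v = (-2, -4, 9, -3, -11, 5, -2, 8)):
  c_1 = 1*-2 + 0*-4 + 0*9 + 0*-3 + 0*-11 + 1*5 + 1*-2 + 0*8 = 1
  c_2 = -1*-2 + 0*-4 + 0*9 + 1*-3 + 0*-11 + 0*5 + -1*-2 + 0*8 = 1
  c_3 = 0*-2 + 1*-4 + 0*9 + 0*-3 + -4*-11 + -4*5 + 0*-2 + -2*8 = 4
  c_4 = 0*-2 + 0*-4 + 0*9 + 0*-3 + -1*-11 + -1*5 + 0*-2 + 0*8 = 6
  c_5 = -2*-2 + 0*-4 + -1*9 + 0*-3 + 0*-11 + -2*5 + -2*-2 + 2*8 = 5
  c_6 = 0*-2 + 0*-4 + 0*9 + 0*-3 + 0*-11 + 1*5 + 0*-2 + 0*8 = 5
  c_7 = 0*-2 + 0*-4 + 0*9 + 0*-3 + -2*-11 + -2*5 + 0*-2 + -1*8 = 4
  c_8 = -1*-2 + 0*-4 + 0*9 + 0*-3 + 0*-11 + 0*5 + -2*-2 + 0*8 = 6
Writing each c_i in base p = 7:
  c_1 = 1 = 1·7^0
  c_2 = 1 = 1·7^0
  c_3 = 4 = 4·7^0
  c_4 = 6 = 6·7^0
  c_5 = 5 = 5·7^0
  c_6 = 5 = 5·7^0
  c_7 = 4 = 4·7^0
  c_8 = 6 = 6·7^0
p-restricted factor λ_0 = (1, 1, 4, 6, 5, 5, 4, 6)

((1, 1, 4, 6, 5, 5, 4, 6),)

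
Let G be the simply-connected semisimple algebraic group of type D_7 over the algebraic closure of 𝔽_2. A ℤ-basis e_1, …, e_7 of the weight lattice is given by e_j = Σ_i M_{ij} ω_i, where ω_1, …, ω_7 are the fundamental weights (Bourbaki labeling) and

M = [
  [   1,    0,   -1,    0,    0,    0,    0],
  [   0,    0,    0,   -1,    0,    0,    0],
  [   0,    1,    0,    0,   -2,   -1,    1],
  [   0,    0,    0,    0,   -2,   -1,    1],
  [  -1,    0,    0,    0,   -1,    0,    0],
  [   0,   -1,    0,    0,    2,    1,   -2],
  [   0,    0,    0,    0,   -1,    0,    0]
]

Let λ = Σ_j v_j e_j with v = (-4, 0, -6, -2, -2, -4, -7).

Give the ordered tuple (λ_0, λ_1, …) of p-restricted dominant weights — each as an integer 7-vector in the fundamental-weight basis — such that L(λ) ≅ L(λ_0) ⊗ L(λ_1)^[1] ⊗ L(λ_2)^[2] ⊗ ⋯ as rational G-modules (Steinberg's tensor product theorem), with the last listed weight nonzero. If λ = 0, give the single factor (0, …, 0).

((0, 0, 1, 1, 0, 0, 0), (1, 1, 0, 0, 1, 1, 1), (0, 0, 0, 0, 1, 1, 0))

Converting to the ω-basis (c_i = row i of M dotted with v = (-4, 0, -6, -2, -2, -4, -7)):
  c_1 = 1*-4 + 0*0 + -1*-6 + 0*-2 + 0*-2 + 0*-4 + 0*-7 = 2
  c_2 = 0*-4 + 0*0 + 0*-6 + -1*-2 + 0*-2 + 0*-4 + 0*-7 = 2
  c_3 = 0*-4 + 1*0 + 0*-6 + 0*-2 + -2*-2 + -1*-4 + 1*-7 = 1
  c_4 = 0*-4 + 0*0 + 0*-6 + 0*-2 + -2*-2 + -1*-4 + 1*-7 = 1
  c_5 = -1*-4 + 0*0 + 0*-6 + 0*-2 + -1*-2 + 0*-4 + 0*-7 = 6
  c_6 = 0*-4 + -1*0 + 0*-6 + 0*-2 + 2*-2 + 1*-4 + -2*-7 = 6
  c_7 = 0*-4 + 0*0 + 0*-6 + 0*-2 + -1*-2 + 0*-4 + 0*-7 = 2
p = 2; digits c_i = Σ_j d_{ij}·2^j, 0 ≤ d_{ij} < 2:
  c_1 = 2 = 0·2^0 + 1·2^1
  c_2 = 2 = 0·2^0 + 1·2^1
  c_3 = 1 = 1·2^0
  c_4 = 1 = 1·2^0
  c_5 = 6 = 0·2^0 + 1·2^1 + 1·2^2
  c_6 = 6 = 0·2^0 + 1·2^1 + 1·2^2
  c_7 = 2 = 0·2^0 + 1·2^1
λ_0 = (0, 0, 1, 1, 0, 0, 0)
λ_1 = (1, 1, 0, 0, 1, 1, 1)
λ_2 = (0, 0, 0, 0, 1, 1, 0)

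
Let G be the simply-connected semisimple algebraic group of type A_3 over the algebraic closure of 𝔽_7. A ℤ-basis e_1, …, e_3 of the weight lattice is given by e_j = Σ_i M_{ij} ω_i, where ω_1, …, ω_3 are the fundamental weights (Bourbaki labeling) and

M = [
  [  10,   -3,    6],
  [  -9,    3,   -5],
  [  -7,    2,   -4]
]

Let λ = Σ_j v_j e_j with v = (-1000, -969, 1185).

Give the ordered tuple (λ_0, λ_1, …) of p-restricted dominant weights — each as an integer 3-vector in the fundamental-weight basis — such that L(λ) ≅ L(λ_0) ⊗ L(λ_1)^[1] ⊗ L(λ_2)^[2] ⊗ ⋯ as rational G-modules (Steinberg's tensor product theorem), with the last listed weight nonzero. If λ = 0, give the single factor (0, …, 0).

ω-coordinates c = M·v, v = (-1000, -969, 1185):
  c_1 = (10)·(-1000) + (-3)·(-969) + (6)·(1185) = 17
  c_2 = (-9)·(-1000) + (3)·(-969) + (-5)·(1185) = 168
  c_3 = (-7)·(-1000) + (2)·(-969) + (-4)·(1185) = 322
Writing each c_i in base p = 7:
  c_1 = 17 = 3·7^0 + 2·7^1
  c_2 = 168 = 0·7^0 + 3·7^1 + 3·7^2
  c_3 = 322 = 0·7^0 + 4·7^1 + 6·7^2
Factor λ_0 = (3, 0, 0)
Factor λ_1 = (2, 3, 4)
Factor λ_2 = (0, 3, 6)

((3, 0, 0), (2, 3, 4), (0, 3, 6))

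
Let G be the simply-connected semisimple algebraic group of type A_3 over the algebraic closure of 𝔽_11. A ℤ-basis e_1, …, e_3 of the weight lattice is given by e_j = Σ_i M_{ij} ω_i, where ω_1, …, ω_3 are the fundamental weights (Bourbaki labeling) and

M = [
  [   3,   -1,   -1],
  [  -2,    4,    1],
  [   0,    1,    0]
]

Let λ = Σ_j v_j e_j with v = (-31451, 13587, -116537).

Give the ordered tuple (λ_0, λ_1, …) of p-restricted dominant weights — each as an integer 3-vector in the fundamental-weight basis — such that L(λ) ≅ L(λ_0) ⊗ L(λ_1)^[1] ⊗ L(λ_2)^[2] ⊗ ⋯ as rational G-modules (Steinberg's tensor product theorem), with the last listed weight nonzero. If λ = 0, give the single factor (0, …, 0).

ω-coordinates c = M·v, v = (-31451, 13587, -116537):
  c_1 = (3)·(-31451) + (-1)·(13587) + (-1)·(-116537) = 8597
  c_2 = (-2)·(-31451) + (4)·(13587) + (1)·(-116537) = 713
  c_3 = (0)·(-31451) + (1)·(13587) + (0)·(-116537) = 13587
p = 11; digits c_i = Σ_j d_{ij}·11^j, 0 ≤ d_{ij} < 11:
  c_1 = 8597 = 6·11^0 + 0·11^1 + 5·11^2 + 6·11^3
  c_2 = 713 = 9·11^0 + 9·11^1 + 5·11^2
  c_3 = 13587 = 2·11^0 + 3·11^1 + 2·11^2 + 10·11^3
Factor λ_0 = (6, 9, 2)
Factor λ_1 = (0, 9, 3)
Factor λ_2 = (5, 5, 2)
Factor λ_3 = (6, 0, 10)

((6, 9, 2), (0, 9, 3), (5, 5, 2), (6, 0, 10))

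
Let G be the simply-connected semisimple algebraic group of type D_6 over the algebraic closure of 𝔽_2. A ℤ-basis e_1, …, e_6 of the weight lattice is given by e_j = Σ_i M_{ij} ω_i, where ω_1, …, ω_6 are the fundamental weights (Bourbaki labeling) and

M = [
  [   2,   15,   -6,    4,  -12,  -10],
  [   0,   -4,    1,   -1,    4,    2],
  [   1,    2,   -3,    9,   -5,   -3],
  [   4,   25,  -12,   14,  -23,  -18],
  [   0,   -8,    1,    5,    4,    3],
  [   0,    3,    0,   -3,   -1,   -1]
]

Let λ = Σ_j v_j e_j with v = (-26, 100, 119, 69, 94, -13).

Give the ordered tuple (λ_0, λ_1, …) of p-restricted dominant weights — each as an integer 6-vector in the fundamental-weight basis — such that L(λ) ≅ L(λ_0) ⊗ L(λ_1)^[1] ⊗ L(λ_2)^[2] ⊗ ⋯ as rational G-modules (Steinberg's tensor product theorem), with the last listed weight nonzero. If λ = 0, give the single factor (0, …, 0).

((0, 0, 1, 0, 1, 0), (0, 0, 1, 1, 0, 0), (1, 0, 1, 1, 0, 1), (1, 0, 0, 0, 0, 1))

Converting to the ω-basis (c_i = row i of M dotted with v = (-26, 100, 119, 69, 94, -13)):
  c_1 = (2)·(-26) + (15)·(100) + (-6)·(119) + (4)·(69) + (-12)·(94) + (-10)·(-13) = 12
  c_2 = (0)·(-26) + (-4)·(100) + (1)·(119) + (-1)·(69) + (4)·(94) + (2)·(-13) = 0
  c_3 = (1)·(-26) + (2)·(100) + (-3)·(119) + (9)·(69) + (-5)·(94) + (-3)·(-13) = 7
  c_4 = (4)·(-26) + (25)·(100) + (-12)·(119) + (14)·(69) + (-23)·(94) + (-18)·(-13) = 6
  c_5 = (0)·(-26) + (-8)·(100) + (1)·(119) + (5)·(69) + (4)·(94) + (3)·(-13) = 1
  c_6 = (0)·(-26) + (3)·(100) + (0)·(119) + (-3)·(69) + (-1)·(94) + (-1)·(-13) = 12
Base-2 expansion of each c_i:
  c_1 = 12 = 0·2^0 + 0·2^1 + 1·2^2 + 1·2^3
  c_2 = 0
  c_3 = 7 = 1·2^0 + 1·2^1 + 1·2^2
  c_4 = 6 = 0·2^0 + 1·2^1 + 1·2^2
  c_5 = 1 = 1·2^0
  c_6 = 12 = 0·2^0 + 0·2^1 + 1·2^2 + 1·2^3
p-restricted factor λ_0 = (0, 0, 1, 0, 1, 0)
p-restricted factor λ_1 = (0, 0, 1, 1, 0, 0)
p-restricted factor λ_2 = (1, 0, 1, 1, 0, 1)
p-restricted factor λ_3 = (1, 0, 0, 0, 0, 1)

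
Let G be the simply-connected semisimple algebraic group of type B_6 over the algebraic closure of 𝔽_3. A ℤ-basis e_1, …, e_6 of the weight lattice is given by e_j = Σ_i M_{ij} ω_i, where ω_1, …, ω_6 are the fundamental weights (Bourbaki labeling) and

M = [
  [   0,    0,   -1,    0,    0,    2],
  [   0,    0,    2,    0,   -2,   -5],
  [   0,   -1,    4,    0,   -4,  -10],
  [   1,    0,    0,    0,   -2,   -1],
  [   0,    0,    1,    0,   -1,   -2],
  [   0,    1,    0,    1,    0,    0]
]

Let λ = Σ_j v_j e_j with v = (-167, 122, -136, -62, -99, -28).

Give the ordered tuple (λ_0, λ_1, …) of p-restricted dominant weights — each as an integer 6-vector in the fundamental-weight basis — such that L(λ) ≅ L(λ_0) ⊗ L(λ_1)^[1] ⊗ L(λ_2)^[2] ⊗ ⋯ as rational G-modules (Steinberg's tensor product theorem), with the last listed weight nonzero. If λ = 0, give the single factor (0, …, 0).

Converting to the ω-basis (c_i = row i of M dotted with v = (-167, 122, -136, -62, -99, -28)):
  c_1 = 0*-167 + 0*122 + -1*-136 + 0*-62 + 0*-99 + 2*-28 = 80
  c_2 = 0*-167 + 0*122 + 2*-136 + 0*-62 + -2*-99 + -5*-28 = 66
  c_3 = 0*-167 + -1*122 + 4*-136 + 0*-62 + -4*-99 + -10*-28 = 10
  c_4 = 1*-167 + 0*122 + 0*-136 + 0*-62 + -2*-99 + -1*-28 = 59
  c_5 = 0*-167 + 0*122 + 1*-136 + 0*-62 + -1*-99 + -2*-28 = 19
  c_6 = 0*-167 + 1*122 + 0*-136 + 1*-62 + 0*-99 + 0*-28 = 60
Expand coordinatewise in base 3:
  c_1 = 80 = 2·3^0 + 2·3^1 + 2·3^2 + 2·3^3
  c_2 = 66 = 0·3^0 + 1·3^1 + 1·3^2 + 2·3^3
  c_3 = 10 = 1·3^0 + 0·3^1 + 1·3^2
  c_4 = 59 = 2·3^0 + 1·3^1 + 0·3^2 + 2·3^3
  c_5 = 19 = 1·3^0 + 0·3^1 + 2·3^2
  c_6 = 60 = 0·3^0 + 2·3^1 + 0·3^2 + 2·3^3
Factor λ_0 = (2, 0, 1, 2, 1, 0)
Factor λ_1 = (2, 1, 0, 1, 0, 2)
Factor λ_2 = (2, 1, 1, 0, 2, 0)
Factor λ_3 = (2, 2, 0, 2, 0, 2)

((2, 0, 1, 2, 1, 0), (2, 1, 0, 1, 0, 2), (2, 1, 1, 0, 2, 0), (2, 2, 0, 2, 0, 2))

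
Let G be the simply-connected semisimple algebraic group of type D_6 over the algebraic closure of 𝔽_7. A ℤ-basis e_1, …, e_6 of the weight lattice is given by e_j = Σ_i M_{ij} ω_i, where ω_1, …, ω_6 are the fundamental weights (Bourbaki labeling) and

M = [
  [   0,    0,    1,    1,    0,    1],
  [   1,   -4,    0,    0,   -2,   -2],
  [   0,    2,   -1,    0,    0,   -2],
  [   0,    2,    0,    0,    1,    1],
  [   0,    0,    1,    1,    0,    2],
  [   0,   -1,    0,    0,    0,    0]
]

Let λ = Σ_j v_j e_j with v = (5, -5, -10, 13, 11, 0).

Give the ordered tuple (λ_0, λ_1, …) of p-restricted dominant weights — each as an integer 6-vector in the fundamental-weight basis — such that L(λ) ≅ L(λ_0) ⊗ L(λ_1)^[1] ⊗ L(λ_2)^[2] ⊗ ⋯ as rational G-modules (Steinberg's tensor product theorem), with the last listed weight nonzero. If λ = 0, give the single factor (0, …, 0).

ω-coordinates c = M·v, v = (5, -5, -10, 13, 11, 0):
  c_1 = (0)·(5) + (0)·(-5) + (1)·(-10) + (1)·(13) + (0)·(11) + (1)·(0) = 3
  c_2 = (1)·(5) + (-4)·(-5) + (0)·(-10) + (0)·(13) + (-2)·(11) + (-2)·(0) = 3
  c_3 = (0)·(5) + (2)·(-5) + (-1)·(-10) + (0)·(13) + (0)·(11) + (-2)·(0) = 0
  c_4 = (0)·(5) + (2)·(-5) + (0)·(-10) + (0)·(13) + (1)·(11) + (1)·(0) = 1
  c_5 = (0)·(5) + (0)·(-5) + (1)·(-10) + (1)·(13) + (0)·(11) + (2)·(0) = 3
  c_6 = (0)·(5) + (-1)·(-5) + (0)·(-10) + (0)·(13) + (0)·(11) + (0)·(0) = 5
p = 7; digits c_i = Σ_j d_{ij}·7^j, 0 ≤ d_{ij} < 7:
  c_1 = 3 = 3·7^0
  c_2 = 3 = 3·7^0
  c_3 = 0
  c_4 = 1 = 1·7^0
  c_5 = 3 = 3·7^0
  c_6 = 5 = 5·7^0
Factor λ_0 = (3, 3, 0, 1, 3, 5)

((3, 3, 0, 1, 3, 5),)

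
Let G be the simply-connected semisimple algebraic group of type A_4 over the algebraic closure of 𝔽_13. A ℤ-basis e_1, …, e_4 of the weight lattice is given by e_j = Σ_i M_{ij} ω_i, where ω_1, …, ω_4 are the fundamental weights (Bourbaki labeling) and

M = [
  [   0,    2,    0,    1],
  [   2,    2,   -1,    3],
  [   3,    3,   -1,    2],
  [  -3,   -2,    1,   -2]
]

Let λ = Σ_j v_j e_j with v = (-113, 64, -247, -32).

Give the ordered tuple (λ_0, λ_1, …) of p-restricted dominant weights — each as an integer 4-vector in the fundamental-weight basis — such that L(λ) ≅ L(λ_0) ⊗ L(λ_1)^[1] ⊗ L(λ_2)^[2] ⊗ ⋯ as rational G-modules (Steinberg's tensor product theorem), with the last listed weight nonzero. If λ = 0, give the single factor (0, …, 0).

((5, 1, 10, 2), (7, 4, 2, 2))

In the fundamental-weight basis, λ has coordinates c = M·v (v = (-113, 64, -247, -32)):
  c_1 = (0)·(-113) + (2)·(64) + (0)·(-247) + (1)·(-32) = 96
  c_2 = (2)·(-113) + (2)·(64) + (-1)·(-247) + (3)·(-32) = 53
  c_3 = (3)·(-113) + (3)·(64) + (-1)·(-247) + (2)·(-32) = 36
  c_4 = (-3)·(-113) + (-2)·(64) + (1)·(-247) + (-2)·(-32) = 28
Base-13 expansion of each c_i:
  c_1 = 96 = 5·13^0 + 7·13^1
  c_2 = 53 = 1·13^0 + 4·13^1
  c_3 = 36 = 10·13^0 + 2·13^1
  c_4 = 28 = 2·13^0 + 2·13^1
p-restricted factor λ_0 = (5, 1, 10, 2)
p-restricted factor λ_1 = (7, 4, 2, 2)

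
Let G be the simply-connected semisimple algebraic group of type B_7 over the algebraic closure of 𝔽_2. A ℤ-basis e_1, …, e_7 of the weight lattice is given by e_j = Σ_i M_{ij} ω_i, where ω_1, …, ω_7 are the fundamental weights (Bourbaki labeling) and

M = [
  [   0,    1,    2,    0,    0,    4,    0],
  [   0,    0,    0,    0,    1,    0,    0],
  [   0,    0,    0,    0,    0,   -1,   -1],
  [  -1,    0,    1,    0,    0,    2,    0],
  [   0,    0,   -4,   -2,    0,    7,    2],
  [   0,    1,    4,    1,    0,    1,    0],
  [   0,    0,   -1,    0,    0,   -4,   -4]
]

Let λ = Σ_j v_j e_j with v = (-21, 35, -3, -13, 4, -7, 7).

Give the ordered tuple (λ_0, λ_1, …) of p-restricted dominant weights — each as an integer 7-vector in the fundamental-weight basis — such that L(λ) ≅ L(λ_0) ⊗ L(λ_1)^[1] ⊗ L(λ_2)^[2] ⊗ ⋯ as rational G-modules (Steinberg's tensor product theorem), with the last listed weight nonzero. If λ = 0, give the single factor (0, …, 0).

((1, 0, 0, 0, 1, 1, 1), (0, 0, 0, 0, 1, 1, 1), (0, 1, 0, 1, 0, 0, 0))

Converting to the ω-basis (c_i = row i of M dotted with v = (-21, 35, -3, -13, 4, -7, 7)):
  c_1 = 0*-21 + 1*35 + 2*-3 + 0*-13 + 0*4 + 4*-7 + 0*7 = 1
  c_2 = 0*-21 + 0*35 + 0*-3 + 0*-13 + 1*4 + 0*-7 + 0*7 = 4
  c_3 = 0*-21 + 0*35 + 0*-3 + 0*-13 + 0*4 + -1*-7 + -1*7 = 0
  c_4 = -1*-21 + 0*35 + 1*-3 + 0*-13 + 0*4 + 2*-7 + 0*7 = 4
  c_5 = 0*-21 + 0*35 + -4*-3 + -2*-13 + 0*4 + 7*-7 + 2*7 = 3
  c_6 = 0*-21 + 1*35 + 4*-3 + 1*-13 + 0*4 + 1*-7 + 0*7 = 3
  c_7 = 0*-21 + 0*35 + -1*-3 + 0*-13 + 0*4 + -4*-7 + -4*7 = 3
Expand coordinatewise in base 2:
  c_1 = 1 = 1·2^0
  c_2 = 4 = 0·2^0 + 0·2^1 + 1·2^2
  c_3 = 0
  c_4 = 4 = 0·2^0 + 0·2^1 + 1·2^2
  c_5 = 3 = 1·2^0 + 1·2^1
  c_6 = 3 = 1·2^0 + 1·2^1
  c_7 = 3 = 1·2^0 + 1·2^1
p-restricted factor λ_0 = (1, 0, 0, 0, 1, 1, 1)
p-restricted factor λ_1 = (0, 0, 0, 0, 1, 1, 1)
p-restricted factor λ_2 = (0, 1, 0, 1, 0, 0, 0)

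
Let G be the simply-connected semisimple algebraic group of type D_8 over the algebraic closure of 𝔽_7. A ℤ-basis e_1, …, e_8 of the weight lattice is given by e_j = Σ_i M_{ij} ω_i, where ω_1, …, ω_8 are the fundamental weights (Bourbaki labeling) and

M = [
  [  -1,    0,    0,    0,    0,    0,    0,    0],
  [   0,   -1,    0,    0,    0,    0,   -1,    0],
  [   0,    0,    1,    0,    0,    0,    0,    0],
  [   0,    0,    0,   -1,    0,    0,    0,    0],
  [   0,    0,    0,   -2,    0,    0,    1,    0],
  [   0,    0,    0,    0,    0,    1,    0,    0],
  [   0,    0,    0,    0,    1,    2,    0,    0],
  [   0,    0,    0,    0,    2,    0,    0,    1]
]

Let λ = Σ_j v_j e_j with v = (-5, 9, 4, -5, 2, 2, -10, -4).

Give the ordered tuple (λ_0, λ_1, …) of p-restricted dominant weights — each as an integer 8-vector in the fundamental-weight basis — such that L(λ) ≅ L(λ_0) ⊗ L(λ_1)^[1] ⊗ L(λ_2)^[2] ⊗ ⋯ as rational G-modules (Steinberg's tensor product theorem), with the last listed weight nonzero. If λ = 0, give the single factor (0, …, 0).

In the fundamental-weight basis, λ has coordinates c = M·v (v = (-5, 9, 4, -5, 2, 2, -10, -4)):
  c_1 = (-1)·(-5) + (0)·(9) + (0)·(4) + (0)·(-5) + (0)·(2) + (0)·(2) + (0)·(-10) + (0)·(-4) = 5
  c_2 = (0)·(-5) + (-1)·(9) + (0)·(4) + (0)·(-5) + (0)·(2) + (0)·(2) + (-1)·(-10) + (0)·(-4) = 1
  c_3 = (0)·(-5) + (0)·(9) + (1)·(4) + (0)·(-5) + (0)·(2) + (0)·(2) + (0)·(-10) + (0)·(-4) = 4
  c_4 = (0)·(-5) + (0)·(9) + (0)·(4) + (-1)·(-5) + (0)·(2) + (0)·(2) + (0)·(-10) + (0)·(-4) = 5
  c_5 = (0)·(-5) + (0)·(9) + (0)·(4) + (-2)·(-5) + (0)·(2) + (0)·(2) + (1)·(-10) + (0)·(-4) = 0
  c_6 = (0)·(-5) + (0)·(9) + (0)·(4) + (0)·(-5) + (0)·(2) + (1)·(2) + (0)·(-10) + (0)·(-4) = 2
  c_7 = (0)·(-5) + (0)·(9) + (0)·(4) + (0)·(-5) + (1)·(2) + (2)·(2) + (0)·(-10) + (0)·(-4) = 6
  c_8 = (0)·(-5) + (0)·(9) + (0)·(4) + (0)·(-5) + (2)·(2) + (0)·(2) + (0)·(-10) + (1)·(-4) = 0
Writing each c_i in base p = 7:
  c_1 = 5 = 5·7^0
  c_2 = 1 = 1·7^0
  c_3 = 4 = 4·7^0
  c_4 = 5 = 5·7^0
  c_5 = 0
  c_6 = 2 = 2·7^0
  c_7 = 6 = 6·7^0
  c_8 = 0
p-restricted factor λ_0 = (5, 1, 4, 5, 0, 2, 6, 0)

((5, 1, 4, 5, 0, 2, 6, 0),)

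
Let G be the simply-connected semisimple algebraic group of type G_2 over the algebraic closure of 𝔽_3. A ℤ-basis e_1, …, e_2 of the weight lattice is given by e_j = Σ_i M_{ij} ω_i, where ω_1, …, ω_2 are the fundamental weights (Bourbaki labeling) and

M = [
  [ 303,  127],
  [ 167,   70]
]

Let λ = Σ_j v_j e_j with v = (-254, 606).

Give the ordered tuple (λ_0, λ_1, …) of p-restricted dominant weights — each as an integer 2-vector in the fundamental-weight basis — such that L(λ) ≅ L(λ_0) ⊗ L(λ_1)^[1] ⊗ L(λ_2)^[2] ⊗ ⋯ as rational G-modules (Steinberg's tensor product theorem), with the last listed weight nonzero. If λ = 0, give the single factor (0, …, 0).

((0, 2),)

In the fundamental-weight basis, λ has coordinates c = M·v (v = (-254, 606)):
  c_1 = 303*-254 + 127*606 = 0
  c_2 = 167*-254 + 70*606 = 2
Expand coordinatewise in base 3:
  c_1 = 0
  c_2 = 2 = 2·3^0
Factor λ_0 = (0, 2)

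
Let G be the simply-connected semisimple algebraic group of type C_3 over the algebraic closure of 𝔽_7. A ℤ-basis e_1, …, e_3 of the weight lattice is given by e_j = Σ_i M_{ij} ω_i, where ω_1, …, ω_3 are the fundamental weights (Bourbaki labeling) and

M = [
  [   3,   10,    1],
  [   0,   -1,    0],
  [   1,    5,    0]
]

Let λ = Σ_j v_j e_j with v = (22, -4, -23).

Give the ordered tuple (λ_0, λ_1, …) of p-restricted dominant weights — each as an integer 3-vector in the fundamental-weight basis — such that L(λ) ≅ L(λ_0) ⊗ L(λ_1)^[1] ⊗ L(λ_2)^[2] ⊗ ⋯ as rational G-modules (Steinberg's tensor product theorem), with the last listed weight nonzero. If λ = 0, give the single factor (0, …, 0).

In the fundamental-weight basis, λ has coordinates c = M·v (v = (22, -4, -23)):
  c_1 = (3)·(22) + (10)·(-4) + (1)·(-23) = 3
  c_2 = (0)·(22) + (-1)·(-4) + (0)·(-23) = 4
  c_3 = (1)·(22) + (5)·(-4) + (0)·(-23) = 2
p = 7; digits c_i = Σ_j d_{ij}·7^j, 0 ≤ d_{ij} < 7:
  c_1 = 3 = 3·7^0
  c_2 = 4 = 4·7^0
  c_3 = 2 = 2·7^0
λ_0 = (3, 4, 2)

((3, 4, 2),)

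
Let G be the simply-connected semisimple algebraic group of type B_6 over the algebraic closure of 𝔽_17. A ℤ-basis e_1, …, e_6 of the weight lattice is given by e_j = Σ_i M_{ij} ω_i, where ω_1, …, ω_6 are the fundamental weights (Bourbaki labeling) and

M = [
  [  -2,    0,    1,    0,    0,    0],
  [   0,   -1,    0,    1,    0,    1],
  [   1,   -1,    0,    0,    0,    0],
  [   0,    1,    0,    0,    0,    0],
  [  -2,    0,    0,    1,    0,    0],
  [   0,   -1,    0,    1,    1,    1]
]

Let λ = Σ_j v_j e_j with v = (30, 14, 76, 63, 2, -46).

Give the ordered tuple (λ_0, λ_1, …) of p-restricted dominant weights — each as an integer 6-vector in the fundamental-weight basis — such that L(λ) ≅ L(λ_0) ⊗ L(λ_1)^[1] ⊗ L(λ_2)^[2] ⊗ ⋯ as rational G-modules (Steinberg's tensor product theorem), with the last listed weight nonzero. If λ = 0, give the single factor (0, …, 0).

((16, 3, 16, 14, 3, 5),)

Compute c_i = Σ_j M_{ij} v_j with v = (30, 14, 76, 63, 2, -46):
  c_1 = (-2)·(30) + (0)·(14) + (1)·(76) + (0)·(63) + (0)·(2) + (0)·(-46) = 16
  c_2 = (0)·(30) + (-1)·(14) + (0)·(76) + (1)·(63) + (0)·(2) + (1)·(-46) = 3
  c_3 = (1)·(30) + (-1)·(14) + (0)·(76) + (0)·(63) + (0)·(2) + (0)·(-46) = 16
  c_4 = (0)·(30) + (1)·(14) + (0)·(76) + (0)·(63) + (0)·(2) + (0)·(-46) = 14
  c_5 = (-2)·(30) + (0)·(14) + (0)·(76) + (1)·(63) + (0)·(2) + (0)·(-46) = 3
  c_6 = (0)·(30) + (-1)·(14) + (0)·(76) + (1)·(63) + (1)·(2) + (1)·(-46) = 5
p = 17; digits c_i = Σ_j d_{ij}·17^j, 0 ≤ d_{ij} < 17:
  c_1 = 16 = 16·17^0
  c_2 = 3 = 3·17^0
  c_3 = 16 = 16·17^0
  c_4 = 14 = 14·17^0
  c_5 = 3 = 3·17^0
  c_6 = 5 = 5·17^0
λ_0 = (16, 3, 16, 14, 3, 5)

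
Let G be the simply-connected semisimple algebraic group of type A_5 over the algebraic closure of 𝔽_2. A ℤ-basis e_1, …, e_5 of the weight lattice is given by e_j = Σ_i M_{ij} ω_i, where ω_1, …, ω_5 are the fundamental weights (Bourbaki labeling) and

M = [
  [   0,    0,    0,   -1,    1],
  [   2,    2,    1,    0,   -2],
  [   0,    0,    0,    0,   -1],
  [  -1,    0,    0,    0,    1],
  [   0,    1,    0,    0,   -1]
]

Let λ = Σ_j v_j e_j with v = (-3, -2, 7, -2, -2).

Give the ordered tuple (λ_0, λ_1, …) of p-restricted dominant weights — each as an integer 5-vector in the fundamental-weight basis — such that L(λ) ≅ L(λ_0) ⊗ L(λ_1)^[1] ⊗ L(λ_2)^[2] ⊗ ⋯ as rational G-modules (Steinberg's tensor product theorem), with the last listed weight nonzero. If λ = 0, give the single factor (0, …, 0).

((0, 1, 0, 1, 0), (0, 0, 1, 0, 0))

Compute c_i = Σ_j M_{ij} v_j with v = (-3, -2, 7, -2, -2):
  c_1 = (0)·(-3) + (0)·(-2) + (0)·(7) + (-1)·(-2) + (1)·(-2) = 0
  c_2 = (2)·(-3) + (2)·(-2) + (1)·(7) + (0)·(-2) + (-2)·(-2) = 1
  c_3 = (0)·(-3) + (0)·(-2) + (0)·(7) + (0)·(-2) + (-1)·(-2) = 2
  c_4 = (-1)·(-3) + (0)·(-2) + (0)·(7) + (0)·(-2) + (1)·(-2) = 1
  c_5 = (0)·(-3) + (1)·(-2) + (0)·(7) + (0)·(-2) + (-1)·(-2) = 0
Expand coordinatewise in base 2:
  c_1 = 0
  c_2 = 1 = 1·2^0
  c_3 = 2 = 0·2^0 + 1·2^1
  c_4 = 1 = 1·2^0
  c_5 = 0
p-restricted factor λ_0 = (0, 1, 0, 1, 0)
p-restricted factor λ_1 = (0, 0, 1, 0, 0)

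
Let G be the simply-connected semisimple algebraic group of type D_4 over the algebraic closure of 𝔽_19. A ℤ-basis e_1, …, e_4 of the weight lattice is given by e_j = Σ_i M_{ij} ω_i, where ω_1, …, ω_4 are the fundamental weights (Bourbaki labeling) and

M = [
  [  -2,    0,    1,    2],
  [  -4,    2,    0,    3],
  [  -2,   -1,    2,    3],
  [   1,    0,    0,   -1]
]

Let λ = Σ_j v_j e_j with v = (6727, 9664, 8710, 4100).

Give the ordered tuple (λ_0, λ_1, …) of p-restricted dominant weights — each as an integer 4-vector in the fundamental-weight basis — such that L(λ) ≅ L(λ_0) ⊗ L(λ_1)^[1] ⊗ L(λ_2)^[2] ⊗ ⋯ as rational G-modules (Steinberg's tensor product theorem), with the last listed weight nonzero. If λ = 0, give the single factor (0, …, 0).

((17, 8, 9, 5), (10, 1, 5, 5), (9, 13, 18, 7))

Compute c_i = Σ_j M_{ij} v_j with v = (6727, 9664, 8710, 4100):
  c_1 = (-2)·(6727) + 0·9664 + 1·8710 + 2·4100 = 3456
  c_2 = (-4)·(6727) + 2·9664 + 0·8710 + 3·4100 = 4720
  c_3 = (-2)·(6727) + (-1)·(9664) + 2·8710 + 3·4100 = 6602
  c_4 = 1·6727 + 0·9664 + 0·8710 + (-1)·(4100) = 2627
Writing each c_i in base p = 19:
  c_1 = 3456 = 17·19^0 + 10·19^1 + 9·19^2
  c_2 = 4720 = 8·19^0 + 1·19^1 + 13·19^2
  c_3 = 6602 = 9·19^0 + 5·19^1 + 18·19^2
  c_4 = 2627 = 5·19^0 + 5·19^1 + 7·19^2
p-restricted factor λ_0 = (17, 8, 9, 5)
p-restricted factor λ_1 = (10, 1, 5, 5)
p-restricted factor λ_2 = (9, 13, 18, 7)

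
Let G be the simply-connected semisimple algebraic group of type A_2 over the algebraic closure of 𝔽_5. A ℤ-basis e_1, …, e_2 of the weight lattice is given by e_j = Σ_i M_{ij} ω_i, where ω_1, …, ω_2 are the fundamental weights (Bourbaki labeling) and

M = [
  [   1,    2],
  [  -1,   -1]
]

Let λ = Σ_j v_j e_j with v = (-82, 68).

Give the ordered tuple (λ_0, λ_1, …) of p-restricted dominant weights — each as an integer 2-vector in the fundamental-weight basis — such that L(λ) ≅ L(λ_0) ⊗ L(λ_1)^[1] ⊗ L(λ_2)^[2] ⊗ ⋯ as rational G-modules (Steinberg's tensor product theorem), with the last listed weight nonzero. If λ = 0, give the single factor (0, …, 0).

Converting to the ω-basis (c_i = row i of M dotted with v = (-82, 68)):
  c_1 = 1*-82 + 2*68 = 54
  c_2 = -1*-82 + -1*68 = 14
Expand coordinatewise in base 5:
  c_1 = 54 = 4·5^0 + 0·5^1 + 2·5^2
  c_2 = 14 = 4·5^0 + 2·5^1
Factor λ_0 = (4, 4)
Factor λ_1 = (0, 2)
Factor λ_2 = (2, 0)

((4, 4), (0, 2), (2, 0))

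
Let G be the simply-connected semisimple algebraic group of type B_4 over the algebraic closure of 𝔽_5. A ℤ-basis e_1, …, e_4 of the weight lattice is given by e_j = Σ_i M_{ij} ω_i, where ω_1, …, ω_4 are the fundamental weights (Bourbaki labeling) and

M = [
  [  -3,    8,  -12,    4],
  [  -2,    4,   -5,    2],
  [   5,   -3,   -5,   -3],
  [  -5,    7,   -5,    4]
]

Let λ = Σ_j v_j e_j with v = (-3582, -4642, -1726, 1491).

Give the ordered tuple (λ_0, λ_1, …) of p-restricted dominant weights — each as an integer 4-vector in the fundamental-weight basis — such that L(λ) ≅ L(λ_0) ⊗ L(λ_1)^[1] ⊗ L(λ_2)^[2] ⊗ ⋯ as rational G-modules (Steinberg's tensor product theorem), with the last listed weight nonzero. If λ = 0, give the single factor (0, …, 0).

Change of basis e → ω: c = M·v where v = (-3582, -4642, -1726, 1491):
  c_1 = (-3)·(-3582) + (8)·(-4642) + (-12)·(-1726) + 4·1491 = 286
  c_2 = (-2)·(-3582) + (4)·(-4642) + (-5)·(-1726) + 2·1491 = 208
  c_3 = (5)·(-3582) + (-3)·(-4642) + (-5)·(-1726) + (-3)·(1491) = 173
  c_4 = (-5)·(-3582) + (7)·(-4642) + (-5)·(-1726) + 4·1491 = 10
Expand coordinatewise in base 5:
  c_1 = 286 = 1·5^0 + 2·5^1 + 1·5^2 + 2·5^3
  c_2 = 208 = 3·5^0 + 1·5^1 + 3·5^2 + 1·5^3
  c_3 = 173 = 3·5^0 + 4·5^1 + 1·5^2 + 1·5^3
  c_4 = 10 = 0·5^0 + 2·5^1
λ_0 = (1, 3, 3, 0)
λ_1 = (2, 1, 4, 2)
λ_2 = (1, 3, 1, 0)
λ_3 = (2, 1, 1, 0)

((1, 3, 3, 0), (2, 1, 4, 2), (1, 3, 1, 0), (2, 1, 1, 0))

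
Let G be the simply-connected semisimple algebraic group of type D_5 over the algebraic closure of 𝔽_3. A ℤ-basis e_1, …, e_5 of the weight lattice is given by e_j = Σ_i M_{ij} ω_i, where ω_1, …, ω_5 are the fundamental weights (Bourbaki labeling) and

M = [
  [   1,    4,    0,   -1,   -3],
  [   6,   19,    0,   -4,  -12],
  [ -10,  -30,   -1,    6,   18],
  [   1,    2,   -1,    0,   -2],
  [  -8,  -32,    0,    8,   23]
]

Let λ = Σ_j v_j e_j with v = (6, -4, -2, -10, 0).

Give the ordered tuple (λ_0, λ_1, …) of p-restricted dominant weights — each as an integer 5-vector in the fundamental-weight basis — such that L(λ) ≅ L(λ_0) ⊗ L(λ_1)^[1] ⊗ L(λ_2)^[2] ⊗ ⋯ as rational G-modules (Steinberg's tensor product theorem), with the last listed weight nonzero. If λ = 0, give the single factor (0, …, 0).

ω-coordinates c = M·v, v = (6, -4, -2, -10, 0):
  c_1 = (1)·(6) + (4)·(-4) + (0)·(-2) + (-1)·(-10) + (-3)·(0) = 0
  c_2 = (6)·(6) + (19)·(-4) + (0)·(-2) + (-4)·(-10) + (-12)·(0) = 0
  c_3 = (-10)·(6) + (-30)·(-4) + (-1)·(-2) + (6)·(-10) + (18)·(0) = 2
  c_4 = (1)·(6) + (2)·(-4) + (-1)·(-2) + (0)·(-10) + (-2)·(0) = 0
  c_5 = (-8)·(6) + (-32)·(-4) + (0)·(-2) + (8)·(-10) + (23)·(0) = 0
Expand coordinatewise in base 3:
  c_1 = 0
  c_2 = 0
  c_3 = 2 = 2·3^0
  c_4 = 0
  c_5 = 0
Factor λ_0 = (0, 0, 2, 0, 0)

((0, 0, 2, 0, 0),)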